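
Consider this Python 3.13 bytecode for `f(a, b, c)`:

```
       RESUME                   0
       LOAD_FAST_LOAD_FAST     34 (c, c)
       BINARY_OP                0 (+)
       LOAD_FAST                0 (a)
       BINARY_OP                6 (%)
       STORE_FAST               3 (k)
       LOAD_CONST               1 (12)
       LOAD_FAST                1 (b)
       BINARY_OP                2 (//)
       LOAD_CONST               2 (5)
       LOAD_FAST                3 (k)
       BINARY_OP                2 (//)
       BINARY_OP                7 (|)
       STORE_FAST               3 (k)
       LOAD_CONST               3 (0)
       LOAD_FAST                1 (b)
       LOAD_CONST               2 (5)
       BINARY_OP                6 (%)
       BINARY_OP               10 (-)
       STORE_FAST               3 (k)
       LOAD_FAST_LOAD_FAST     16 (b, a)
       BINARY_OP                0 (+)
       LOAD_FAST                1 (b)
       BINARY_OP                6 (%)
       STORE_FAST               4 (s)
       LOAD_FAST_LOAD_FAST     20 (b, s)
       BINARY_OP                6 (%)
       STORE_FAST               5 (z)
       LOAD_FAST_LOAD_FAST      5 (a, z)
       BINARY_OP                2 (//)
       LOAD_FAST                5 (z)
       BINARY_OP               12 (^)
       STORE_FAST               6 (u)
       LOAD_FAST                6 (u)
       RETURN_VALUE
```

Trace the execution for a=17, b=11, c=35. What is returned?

LOAD_FAST_LOAD_FAST c,c → push 35,35. Stack: [35, 35]
BINARY_OP + → 35 + 35 = 70. Stack: [70]
LOAD_FAST a → push 17. Stack: [70, 17]
BINARY_OP % → 70 % 17 = 2. Stack: [2]
STORE_FAST k → k=2. Stack: []
LOAD_CONST → push 12. Stack: [12]
LOAD_FAST b → push 11. Stack: [12, 11]
BINARY_OP // → 12 // 11 = 1. Stack: [1]
LOAD_CONST → push 5. Stack: [1, 5]
LOAD_FAST k → push 2. Stack: [1, 5, 2]
BINARY_OP // → 5 // 2 = 2. Stack: [1, 2]
BINARY_OP | → 1 | 2 = 3. Stack: [3]
STORE_FAST k → k=3. Stack: []
LOAD_CONST → push 0. Stack: [0]
LOAD_FAST b → push 11. Stack: [0, 11]
LOAD_CONST → push 5. Stack: [0, 11, 5]
BINARY_OP % → 11 % 5 = 1. Stack: [0, 1]
BINARY_OP - → 0 - 1 = -1. Stack: [-1]
STORE_FAST k → k=-1. Stack: []
LOAD_FAST_LOAD_FAST b,a → push 11,17. Stack: [11, 17]
BINARY_OP + → 11 + 17 = 28. Stack: [28]
LOAD_FAST b → push 11. Stack: [28, 11]
BINARY_OP % → 28 % 11 = 6. Stack: [6]
STORE_FAST s → s=6. Stack: []
LOAD_FAST_LOAD_FAST b,s → push 11,6. Stack: [11, 6]
BINARY_OP % → 11 % 6 = 5. Stack: [5]
STORE_FAST z → z=5. Stack: []
LOAD_FAST_LOAD_FAST a,z → push 17,5. Stack: [17, 5]
BINARY_OP // → 17 // 5 = 3. Stack: [3]
LOAD_FAST z → push 5. Stack: [3, 5]
BINARY_OP ^ → 3 ^ 5 = 6. Stack: [6]
STORE_FAST u → u=6. Stack: []
LOAD_FAST u → push 6. Stack: [6]
RETURN_VALUE → return 6.

6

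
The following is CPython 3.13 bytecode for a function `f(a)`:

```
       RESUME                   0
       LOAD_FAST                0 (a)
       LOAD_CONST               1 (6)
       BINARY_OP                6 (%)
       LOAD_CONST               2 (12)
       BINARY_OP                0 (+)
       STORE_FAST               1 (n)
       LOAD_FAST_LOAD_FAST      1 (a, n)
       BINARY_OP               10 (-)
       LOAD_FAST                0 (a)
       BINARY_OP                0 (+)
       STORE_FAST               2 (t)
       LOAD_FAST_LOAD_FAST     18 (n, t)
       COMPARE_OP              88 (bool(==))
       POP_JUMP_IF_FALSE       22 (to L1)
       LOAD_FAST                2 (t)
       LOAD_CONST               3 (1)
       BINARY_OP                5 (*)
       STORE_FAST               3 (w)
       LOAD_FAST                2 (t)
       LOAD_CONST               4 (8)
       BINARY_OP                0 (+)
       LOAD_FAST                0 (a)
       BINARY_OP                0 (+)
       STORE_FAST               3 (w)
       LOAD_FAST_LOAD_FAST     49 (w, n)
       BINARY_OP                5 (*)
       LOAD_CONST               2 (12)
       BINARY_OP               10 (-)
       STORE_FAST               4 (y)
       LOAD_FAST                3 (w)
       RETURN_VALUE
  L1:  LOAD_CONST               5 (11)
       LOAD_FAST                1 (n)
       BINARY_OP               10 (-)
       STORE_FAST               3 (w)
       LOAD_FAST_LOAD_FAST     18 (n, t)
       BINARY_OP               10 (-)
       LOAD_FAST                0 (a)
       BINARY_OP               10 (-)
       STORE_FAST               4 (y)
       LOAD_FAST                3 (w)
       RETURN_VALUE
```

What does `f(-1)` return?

-6

LOAD_FAST a → push -1. Stack: [-1]
LOAD_CONST → push 6. Stack: [-1, 6]
BINARY_OP % → -1 % 6 = 5. Stack: [5]
LOAD_CONST → push 12. Stack: [5, 12]
BINARY_OP + → 5 + 12 = 17. Stack: [17]
STORE_FAST n → n=17. Stack: []
LOAD_FAST_LOAD_FAST a,n → push -1,17. Stack: [-1, 17]
BINARY_OP - → -1 - 17 = -18. Stack: [-18]
LOAD_FAST a → push -1. Stack: [-18, -1]
BINARY_OP + → -18 + -1 = -19. Stack: [-19]
STORE_FAST t → t=-19. Stack: []
LOAD_FAST_LOAD_FAST n,t → push 17,-19. Stack: [17, -19]
COMPARE_OP bool(==) → 17 vs -19 = False. Stack: [False]
POP_JUMP_IF_FALSE → pop False; jump. Stack: []
LOAD_CONST → push 11. Stack: [11]
LOAD_FAST n → push 17. Stack: [11, 17]
BINARY_OP - → 11 - 17 = -6. Stack: [-6]
STORE_FAST w → w=-6. Stack: []
LOAD_FAST_LOAD_FAST n,t → push 17,-19. Stack: [17, -19]
BINARY_OP - → 17 - -19 = 36. Stack: [36]
LOAD_FAST a → push -1. Stack: [36, -1]
BINARY_OP - → 36 - -1 = 37. Stack: [37]
STORE_FAST y → y=37. Stack: []
LOAD_FAST w → push -6. Stack: [-6]
RETURN_VALUE → return -6.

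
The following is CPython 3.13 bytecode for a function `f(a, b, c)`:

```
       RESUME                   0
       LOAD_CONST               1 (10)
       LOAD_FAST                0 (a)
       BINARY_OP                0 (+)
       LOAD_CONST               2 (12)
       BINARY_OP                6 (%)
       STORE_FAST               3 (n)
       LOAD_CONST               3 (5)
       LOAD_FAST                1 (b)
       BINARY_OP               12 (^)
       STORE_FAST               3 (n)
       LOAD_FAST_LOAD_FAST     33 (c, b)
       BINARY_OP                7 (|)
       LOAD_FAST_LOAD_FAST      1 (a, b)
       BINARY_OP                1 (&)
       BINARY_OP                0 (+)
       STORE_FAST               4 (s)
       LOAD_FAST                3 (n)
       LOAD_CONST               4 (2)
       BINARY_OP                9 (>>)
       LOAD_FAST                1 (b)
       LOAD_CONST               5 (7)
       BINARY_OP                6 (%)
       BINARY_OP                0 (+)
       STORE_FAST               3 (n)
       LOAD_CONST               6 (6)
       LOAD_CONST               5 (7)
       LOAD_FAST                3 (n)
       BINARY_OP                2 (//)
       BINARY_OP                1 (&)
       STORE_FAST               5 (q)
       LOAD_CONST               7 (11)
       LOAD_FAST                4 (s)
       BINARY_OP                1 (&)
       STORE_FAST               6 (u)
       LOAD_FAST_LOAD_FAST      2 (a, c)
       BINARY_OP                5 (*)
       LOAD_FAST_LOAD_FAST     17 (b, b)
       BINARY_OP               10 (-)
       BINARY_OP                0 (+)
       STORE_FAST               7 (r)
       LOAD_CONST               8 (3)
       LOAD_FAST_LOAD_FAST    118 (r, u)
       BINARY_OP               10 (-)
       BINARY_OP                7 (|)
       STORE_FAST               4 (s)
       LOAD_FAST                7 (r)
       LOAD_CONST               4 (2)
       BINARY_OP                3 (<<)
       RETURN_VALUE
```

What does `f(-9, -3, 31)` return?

-1116

LOAD_CONST → push 10. Stack: [10]
LOAD_FAST a → push -9. Stack: [10, -9]
BINARY_OP + → 10 + -9 = 1. Stack: [1]
LOAD_CONST → push 12. Stack: [1, 12]
BINARY_OP % → 1 % 12 = 1. Stack: [1]
STORE_FAST n → n=1. Stack: []
LOAD_CONST → push 5. Stack: [5]
LOAD_FAST b → push -3. Stack: [5, -3]
BINARY_OP ^ → 5 ^ -3 = -8. Stack: [-8]
STORE_FAST n → n=-8. Stack: []
LOAD_FAST_LOAD_FAST c,b → push 31,-3. Stack: [31, -3]
BINARY_OP | → 31 | -3 = -1. Stack: [-1]
LOAD_FAST_LOAD_FAST a,b → push -9,-3. Stack: [-1, -9, -3]
BINARY_OP & → -9 & -3 = -11. Stack: [-1, -11]
BINARY_OP + → -1 + -11 = -12. Stack: [-12]
STORE_FAST s → s=-12. Stack: []
LOAD_FAST n → push -8. Stack: [-8]
LOAD_CONST → push 2. Stack: [-8, 2]
BINARY_OP >> → -8 >> 2 = -2. Stack: [-2]
LOAD_FAST b → push -3. Stack: [-2, -3]
LOAD_CONST → push 7. Stack: [-2, -3, 7]
BINARY_OP % → -3 % 7 = 4. Stack: [-2, 4]
BINARY_OP + → -2 + 4 = 2. Stack: [2]
STORE_FAST n → n=2. Stack: []
LOAD_CONST → push 6. Stack: [6]
LOAD_CONST → push 7. Stack: [6, 7]
LOAD_FAST n → push 2. Stack: [6, 7, 2]
BINARY_OP // → 7 // 2 = 3. Stack: [6, 3]
BINARY_OP & → 6 & 3 = 2. Stack: [2]
STORE_FAST q → q=2. Stack: []
LOAD_CONST → push 11. Stack: [11]
LOAD_FAST s → push -12. Stack: [11, -12]
BINARY_OP & → 11 & -12 = 0. Stack: [0]
STORE_FAST u → u=0. Stack: []
LOAD_FAST_LOAD_FAST a,c → push -9,31. Stack: [-9, 31]
BINARY_OP * → -9 * 31 = -279. Stack: [-279]
LOAD_FAST_LOAD_FAST b,b → push -3,-3. Stack: [-279, -3, -3]
BINARY_OP - → -3 - -3 = 0. Stack: [-279, 0]
BINARY_OP + → -279 + 0 = -279. Stack: [-279]
STORE_FAST r → r=-279. Stack: []
LOAD_CONST → push 3. Stack: [3]
LOAD_FAST_LOAD_FAST r,u → push -279,0. Stack: [3, -279, 0]
BINARY_OP - → -279 - 0 = -279. Stack: [3, -279]
BINARY_OP | → 3 | -279 = -277. Stack: [-277]
STORE_FAST s → s=-277. Stack: []
LOAD_FAST r → push -279. Stack: [-279]
LOAD_CONST → push 2. Stack: [-279, 2]
BINARY_OP << → -279 << 2 = -1116. Stack: [-1116]
RETURN_VALUE → return -1116.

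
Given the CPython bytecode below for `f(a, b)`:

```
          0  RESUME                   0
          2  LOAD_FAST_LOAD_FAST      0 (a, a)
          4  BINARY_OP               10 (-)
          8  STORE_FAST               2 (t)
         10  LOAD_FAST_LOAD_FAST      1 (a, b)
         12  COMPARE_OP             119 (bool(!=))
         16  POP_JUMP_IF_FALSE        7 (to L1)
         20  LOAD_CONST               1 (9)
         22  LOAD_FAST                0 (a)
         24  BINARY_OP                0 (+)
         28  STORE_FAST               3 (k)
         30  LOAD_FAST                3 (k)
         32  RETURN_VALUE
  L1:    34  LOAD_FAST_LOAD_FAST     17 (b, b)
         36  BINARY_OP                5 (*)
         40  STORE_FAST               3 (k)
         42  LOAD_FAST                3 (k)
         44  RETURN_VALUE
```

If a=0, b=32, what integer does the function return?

LOAD_FAST_LOAD_FAST a,a → push 0,0. Stack: [0, 0]
BINARY_OP - → 0 - 0 = 0. Stack: [0]
STORE_FAST t → t=0. Stack: []
LOAD_FAST_LOAD_FAST a,b → push 0,32. Stack: [0, 32]
COMPARE_OP bool(!=) → 0 vs 32 = True. Stack: [True]
POP_JUMP_IF_FALSE → pop True; no jump. Stack: []
LOAD_CONST → push 9. Stack: [9]
LOAD_FAST a → push 0. Stack: [9, 0]
BINARY_OP + → 9 + 0 = 9. Stack: [9]
STORE_FAST k → k=9. Stack: []
LOAD_FAST k → push 9. Stack: [9]
RETURN_VALUE → return 9.

9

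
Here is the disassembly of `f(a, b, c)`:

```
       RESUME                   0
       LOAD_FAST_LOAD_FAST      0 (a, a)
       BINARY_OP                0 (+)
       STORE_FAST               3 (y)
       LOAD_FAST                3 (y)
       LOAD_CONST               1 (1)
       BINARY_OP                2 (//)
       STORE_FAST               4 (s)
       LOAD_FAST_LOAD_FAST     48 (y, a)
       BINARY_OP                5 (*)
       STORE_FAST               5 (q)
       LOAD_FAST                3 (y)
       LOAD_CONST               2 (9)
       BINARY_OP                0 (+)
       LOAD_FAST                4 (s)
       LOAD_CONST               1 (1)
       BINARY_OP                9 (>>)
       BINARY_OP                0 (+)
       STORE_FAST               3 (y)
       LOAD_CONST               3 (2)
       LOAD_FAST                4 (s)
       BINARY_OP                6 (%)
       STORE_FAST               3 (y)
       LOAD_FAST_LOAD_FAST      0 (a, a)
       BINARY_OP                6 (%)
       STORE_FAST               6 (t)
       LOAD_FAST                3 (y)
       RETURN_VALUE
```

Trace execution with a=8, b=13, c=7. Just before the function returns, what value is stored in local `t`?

LOAD_FAST_LOAD_FAST a,a → push 8,8. Stack: [8, 8]
BINARY_OP + → 8 + 8 = 16. Stack: [16]
STORE_FAST y → y=16. Stack: []
LOAD_FAST y → push 16. Stack: [16]
LOAD_CONST → push 1. Stack: [16, 1]
BINARY_OP // → 16 // 1 = 16. Stack: [16]
STORE_FAST s → s=16. Stack: []
LOAD_FAST_LOAD_FAST y,a → push 16,8. Stack: [16, 8]
BINARY_OP * → 16 * 8 = 128. Stack: [128]
STORE_FAST q → q=128. Stack: []
LOAD_FAST y → push 16. Stack: [16]
LOAD_CONST → push 9. Stack: [16, 9]
BINARY_OP + → 16 + 9 = 25. Stack: [25]
LOAD_FAST s → push 16. Stack: [25, 16]
LOAD_CONST → push 1. Stack: [25, 16, 1]
BINARY_OP >> → 16 >> 1 = 8. Stack: [25, 8]
BINARY_OP + → 25 + 8 = 33. Stack: [33]
STORE_FAST y → y=33. Stack: []
LOAD_CONST → push 2. Stack: [2]
LOAD_FAST s → push 16. Stack: [2, 16]
BINARY_OP % → 2 % 16 = 2. Stack: [2]
STORE_FAST y → y=2. Stack: []
LOAD_FAST_LOAD_FAST a,a → push 8,8. Stack: [8, 8]
BINARY_OP % → 8 % 8 = 0. Stack: [0]
STORE_FAST t → t=0. Stack: []
LOAD_FAST y → push 2. Stack: [2]
RETURN_VALUE → return 2.

0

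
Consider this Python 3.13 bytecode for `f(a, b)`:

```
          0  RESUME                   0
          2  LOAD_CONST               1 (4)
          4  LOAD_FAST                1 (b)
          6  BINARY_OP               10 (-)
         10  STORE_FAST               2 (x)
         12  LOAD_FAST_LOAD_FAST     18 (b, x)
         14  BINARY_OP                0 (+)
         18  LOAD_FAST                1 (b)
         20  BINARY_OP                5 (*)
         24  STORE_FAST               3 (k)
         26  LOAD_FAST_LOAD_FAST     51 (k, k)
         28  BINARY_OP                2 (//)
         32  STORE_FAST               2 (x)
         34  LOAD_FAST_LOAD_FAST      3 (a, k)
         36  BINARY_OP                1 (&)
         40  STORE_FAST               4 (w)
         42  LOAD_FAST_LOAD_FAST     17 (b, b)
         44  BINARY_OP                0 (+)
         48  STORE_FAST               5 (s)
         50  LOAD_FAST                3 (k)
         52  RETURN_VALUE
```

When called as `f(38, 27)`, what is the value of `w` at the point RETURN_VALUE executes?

LOAD_CONST → push 4. Stack: [4]
LOAD_FAST b → push 27. Stack: [4, 27]
BINARY_OP - → 4 - 27 = -23. Stack: [-23]
STORE_FAST x → x=-23. Stack: []
LOAD_FAST_LOAD_FAST b,x → push 27,-23. Stack: [27, -23]
BINARY_OP + → 27 + -23 = 4. Stack: [4]
LOAD_FAST b → push 27. Stack: [4, 27]
BINARY_OP * → 4 * 27 = 108. Stack: [108]
STORE_FAST k → k=108. Stack: []
LOAD_FAST_LOAD_FAST k,k → push 108,108. Stack: [108, 108]
BINARY_OP // → 108 // 108 = 1. Stack: [1]
STORE_FAST x → x=1. Stack: []
LOAD_FAST_LOAD_FAST a,k → push 38,108. Stack: [38, 108]
BINARY_OP & → 38 & 108 = 36. Stack: [36]
STORE_FAST w → w=36. Stack: []
LOAD_FAST_LOAD_FAST b,b → push 27,27. Stack: [27, 27]
BINARY_OP + → 27 + 27 = 54. Stack: [54]
STORE_FAST s → s=54. Stack: []
LOAD_FAST k → push 108. Stack: [108]
RETURN_VALUE → return 108.

36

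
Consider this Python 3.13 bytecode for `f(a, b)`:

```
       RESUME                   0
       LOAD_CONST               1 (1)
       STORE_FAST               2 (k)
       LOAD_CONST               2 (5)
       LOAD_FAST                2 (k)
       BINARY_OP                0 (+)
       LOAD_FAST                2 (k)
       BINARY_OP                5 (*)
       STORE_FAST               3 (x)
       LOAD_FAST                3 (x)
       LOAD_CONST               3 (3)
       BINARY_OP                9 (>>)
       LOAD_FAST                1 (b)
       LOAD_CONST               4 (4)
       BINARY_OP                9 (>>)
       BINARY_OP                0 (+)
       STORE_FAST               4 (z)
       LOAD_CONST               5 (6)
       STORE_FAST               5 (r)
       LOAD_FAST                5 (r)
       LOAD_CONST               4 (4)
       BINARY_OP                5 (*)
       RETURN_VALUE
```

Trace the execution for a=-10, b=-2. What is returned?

LOAD_CONST → push 1. Stack: [1]
STORE_FAST k → k=1. Stack: []
LOAD_CONST → push 5. Stack: [5]
LOAD_FAST k → push 1. Stack: [5, 1]
BINARY_OP + → 5 + 1 = 6. Stack: [6]
LOAD_FAST k → push 1. Stack: [6, 1]
BINARY_OP * → 6 * 1 = 6. Stack: [6]
STORE_FAST x → x=6. Stack: []
LOAD_FAST x → push 6. Stack: [6]
LOAD_CONST → push 3. Stack: [6, 3]
BINARY_OP >> → 6 >> 3 = 0. Stack: [0]
LOAD_FAST b → push -2. Stack: [0, -2]
LOAD_CONST → push 4. Stack: [0, -2, 4]
BINARY_OP >> → -2 >> 4 = -1. Stack: [0, -1]
BINARY_OP + → 0 + -1 = -1. Stack: [-1]
STORE_FAST z → z=-1. Stack: []
LOAD_CONST → push 6. Stack: [6]
STORE_FAST r → r=6. Stack: []
LOAD_FAST r → push 6. Stack: [6]
LOAD_CONST → push 4. Stack: [6, 4]
BINARY_OP * → 6 * 4 = 24. Stack: [24]
RETURN_VALUE → return 24.

24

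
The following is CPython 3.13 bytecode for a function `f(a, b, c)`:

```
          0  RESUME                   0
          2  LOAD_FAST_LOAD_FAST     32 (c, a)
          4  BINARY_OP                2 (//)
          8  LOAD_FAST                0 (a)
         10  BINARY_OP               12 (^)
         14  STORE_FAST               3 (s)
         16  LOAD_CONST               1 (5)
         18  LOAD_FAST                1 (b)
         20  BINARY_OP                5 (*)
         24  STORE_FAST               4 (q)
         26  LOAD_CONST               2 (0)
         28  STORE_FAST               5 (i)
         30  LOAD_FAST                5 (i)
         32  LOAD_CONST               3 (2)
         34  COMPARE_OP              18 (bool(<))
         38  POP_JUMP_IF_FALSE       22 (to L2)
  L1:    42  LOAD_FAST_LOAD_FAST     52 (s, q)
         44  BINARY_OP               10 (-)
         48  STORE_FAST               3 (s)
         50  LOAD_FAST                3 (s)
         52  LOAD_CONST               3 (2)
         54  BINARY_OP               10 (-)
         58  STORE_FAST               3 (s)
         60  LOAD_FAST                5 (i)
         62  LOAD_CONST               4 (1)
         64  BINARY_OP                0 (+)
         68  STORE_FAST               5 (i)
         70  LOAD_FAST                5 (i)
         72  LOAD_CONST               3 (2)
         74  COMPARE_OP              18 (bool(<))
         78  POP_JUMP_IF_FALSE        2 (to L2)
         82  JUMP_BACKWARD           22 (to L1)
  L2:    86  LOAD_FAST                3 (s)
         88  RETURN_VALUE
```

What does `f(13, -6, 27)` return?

71

LOAD_FAST_LOAD_FAST c,a → push 27,13. Stack: [27, 13]
BINARY_OP // → 27 // 13 = 2. Stack: [2]
LOAD_FAST a → push 13. Stack: [2, 13]
BINARY_OP ^ → 2 ^ 13 = 15. Stack: [15]
STORE_FAST s → s=15. Stack: []
LOAD_CONST → push 5. Stack: [5]
LOAD_FAST b → push -6. Stack: [5, -6]
BINARY_OP * → 5 * -6 = -30. Stack: [-30]
STORE_FAST q → q=-30. Stack: []
LOAD_CONST → push 0. Stack: [0]
STORE_FAST i → i=0. Stack: []
LOAD_FAST i → push 0. Stack: [0]
LOAD_CONST → push 2. Stack: [0, 2]
COMPARE_OP bool(<) → 0 vs 2 = True. Stack: [True]
POP_JUMP_IF_FALSE → pop True; no jump. Stack: []
LOAD_FAST_LOAD_FAST s,q → push 15,-30. Stack: [15, -30]
BINARY_OP - → 15 - -30 = 45. Stack: [45]
STORE_FAST s → s=45. Stack: []
LOAD_FAST s → push 45. Stack: [45]
LOAD_CONST → push 2. Stack: [45, 2]
BINARY_OP - → 45 - 2 = 43. Stack: [43]
STORE_FAST s → s=43. Stack: []
LOAD_FAST i → push 0. Stack: [0]
LOAD_CONST → push 1. Stack: [0, 1]
BINARY_OP + → 0 + 1 = 1. Stack: [1]
STORE_FAST i → i=1. Stack: []
LOAD_FAST i → push 1. Stack: [1]
LOAD_CONST → push 2. Stack: [1, 2]
COMPARE_OP bool(<) → 1 vs 2 = True. Stack: [True]
POP_JUMP_IF_FALSE → pop True; no jump. Stack: []
LOAD_FAST_LOAD_FAST s,q → push 43,-30. Stack: [43, -30]
BINARY_OP - → 43 - -30 = 73. Stack: [73]
STORE_FAST s → s=73. Stack: []
LOAD_FAST s → push 73. Stack: [73]
LOAD_CONST → push 2. Stack: [73, 2]
BINARY_OP - → 73 - 2 = 71. Stack: [71]
STORE_FAST s → s=71. Stack: []
LOAD_FAST i → push 1. Stack: [1]
LOAD_CONST → push 1. Stack: [1, 1]
BINARY_OP + → 1 + 1 = 2. Stack: [2]
STORE_FAST i → i=2. Stack: []
LOAD_FAST i → push 2. Stack: [2]
LOAD_CONST → push 2. Stack: [2, 2]
COMPARE_OP bool(<) → 2 vs 2 = False. Stack: [False]
POP_JUMP_IF_FALSE → pop False; jump. Stack: []
LOAD_FAST s → push 71. Stack: [71]
RETURN_VALUE → return 71.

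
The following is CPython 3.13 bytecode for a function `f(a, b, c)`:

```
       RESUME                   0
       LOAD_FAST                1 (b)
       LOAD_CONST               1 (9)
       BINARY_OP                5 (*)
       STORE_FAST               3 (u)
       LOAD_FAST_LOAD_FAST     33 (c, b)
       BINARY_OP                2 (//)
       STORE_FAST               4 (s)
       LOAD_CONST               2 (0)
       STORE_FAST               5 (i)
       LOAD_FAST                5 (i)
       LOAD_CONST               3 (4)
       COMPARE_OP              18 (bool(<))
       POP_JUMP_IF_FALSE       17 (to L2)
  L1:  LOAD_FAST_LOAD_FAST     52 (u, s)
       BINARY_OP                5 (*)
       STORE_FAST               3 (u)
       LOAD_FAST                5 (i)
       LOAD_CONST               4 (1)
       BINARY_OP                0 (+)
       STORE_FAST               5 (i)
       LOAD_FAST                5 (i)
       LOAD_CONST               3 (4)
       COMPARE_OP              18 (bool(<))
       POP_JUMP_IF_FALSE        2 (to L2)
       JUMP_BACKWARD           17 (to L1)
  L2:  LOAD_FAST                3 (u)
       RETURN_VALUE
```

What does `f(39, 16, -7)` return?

144

LOAD_FAST b → push 16. Stack: [16]
LOAD_CONST → push 9. Stack: [16, 9]
BINARY_OP * → 16 * 9 = 144. Stack: [144]
STORE_FAST u → u=144. Stack: []
LOAD_FAST_LOAD_FAST c,b → push -7,16. Stack: [-7, 16]
BINARY_OP // → -7 // 16 = -1. Stack: [-1]
STORE_FAST s → s=-1. Stack: []
LOAD_CONST → push 0. Stack: [0]
STORE_FAST i → i=0. Stack: []
LOAD_FAST i → push 0. Stack: [0]
LOAD_CONST → push 4. Stack: [0, 4]
COMPARE_OP bool(<) → 0 vs 4 = True. Stack: [True]
POP_JUMP_IF_FALSE → pop True; no jump. Stack: []
LOAD_FAST_LOAD_FAST u,s → push 144,-1. Stack: [144, -1]
BINARY_OP * → 144 * -1 = -144. Stack: [-144]
STORE_FAST u → u=-144. Stack: []
LOAD_FAST i → push 0. Stack: [0]
LOAD_CONST → push 1. Stack: [0, 1]
BINARY_OP + → 0 + 1 = 1. Stack: [1]
STORE_FAST i → i=1. Stack: []
LOAD_FAST i → push 1. Stack: [1]
LOAD_CONST → push 4. Stack: [1, 4]
COMPARE_OP bool(<) → 1 vs 4 = True. Stack: [True]
POP_JUMP_IF_FALSE → pop True; no jump. Stack: []
LOAD_FAST_LOAD_FAST u,s → push -144,-1. Stack: [-144, -1]
BINARY_OP * → -144 * -1 = 144. Stack: [144]
STORE_FAST u → u=144. Stack: []
LOAD_FAST i → push 1. Stack: [1]
LOAD_CONST → push 1. Stack: [1, 1]
BINARY_OP + → 1 + 1 = 2. Stack: [2]
STORE_FAST i → i=2. Stack: []
LOAD_FAST i → push 2. Stack: [2]
LOAD_CONST → push 4. Stack: [2, 4]
COMPARE_OP bool(<) → 2 vs 4 = True. Stack: [True]
POP_JUMP_IF_FALSE → pop True; no jump. Stack: []
LOAD_FAST_LOAD_FAST u,s → push 144,-1. Stack: [144, -1]
BINARY_OP * → 144 * -1 = -144. Stack: [-144]
STORE_FAST u → u=-144. Stack: []
LOAD_FAST i → push 2. Stack: [2]
LOAD_CONST → push 1. Stack: [2, 1]
BINARY_OP + → 2 + 1 = 3. Stack: [3]
STORE_FAST i → i=3. Stack: []
LOAD_FAST i → push 3. Stack: [3]
LOAD_CONST → push 4. Stack: [3, 4]
COMPARE_OP bool(<) → 3 vs 4 = True. Stack: [True]
POP_JUMP_IF_FALSE → pop True; no jump. Stack: []
LOAD_FAST_LOAD_FAST u,s → push -144,-1. Stack: [-144, -1]
BINARY_OP * → -144 * -1 = 144. Stack: [144]
STORE_FAST u → u=144. Stack: []
LOAD_FAST i → push 3. Stack: [3]
LOAD_CONST → push 1. Stack: [3, 1]
BINARY_OP + → 3 + 1 = 4. Stack: [4]
STORE_FAST i → i=4. Stack: []
LOAD_FAST i → push 4. Stack: [4]
LOAD_CONST → push 4. Stack: [4, 4]
COMPARE_OP bool(<) → 4 vs 4 = False. Stack: [False]
POP_JUMP_IF_FALSE → pop False; jump. Stack: []
LOAD_FAST u → push 144. Stack: [144]
RETURN_VALUE → return 144.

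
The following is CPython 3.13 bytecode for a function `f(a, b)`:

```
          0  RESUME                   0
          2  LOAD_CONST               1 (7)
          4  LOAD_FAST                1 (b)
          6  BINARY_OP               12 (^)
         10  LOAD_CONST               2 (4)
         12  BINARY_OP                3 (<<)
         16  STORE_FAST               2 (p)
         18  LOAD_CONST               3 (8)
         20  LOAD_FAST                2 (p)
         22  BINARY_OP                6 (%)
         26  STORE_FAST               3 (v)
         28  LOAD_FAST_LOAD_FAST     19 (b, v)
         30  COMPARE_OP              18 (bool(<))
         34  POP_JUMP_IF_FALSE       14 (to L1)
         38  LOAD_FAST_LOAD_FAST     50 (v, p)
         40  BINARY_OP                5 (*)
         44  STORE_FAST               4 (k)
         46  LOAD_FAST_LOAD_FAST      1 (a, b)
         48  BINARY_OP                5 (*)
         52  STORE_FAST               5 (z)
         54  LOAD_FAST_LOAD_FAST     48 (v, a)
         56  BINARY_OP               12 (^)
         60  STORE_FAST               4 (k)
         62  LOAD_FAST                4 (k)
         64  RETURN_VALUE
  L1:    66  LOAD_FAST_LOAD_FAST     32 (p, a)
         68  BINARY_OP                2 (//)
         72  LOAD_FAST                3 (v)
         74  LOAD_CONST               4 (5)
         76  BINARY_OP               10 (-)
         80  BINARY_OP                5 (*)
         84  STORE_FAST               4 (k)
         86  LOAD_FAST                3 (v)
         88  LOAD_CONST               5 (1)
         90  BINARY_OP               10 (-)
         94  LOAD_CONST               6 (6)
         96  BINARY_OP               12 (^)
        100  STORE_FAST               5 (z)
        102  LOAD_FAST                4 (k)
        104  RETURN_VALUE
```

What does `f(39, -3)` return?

279

LOAD_CONST → push 7. Stack: [7]
LOAD_FAST b → push -3. Stack: [7, -3]
BINARY_OP ^ → 7 ^ -3 = -6. Stack: [-6]
LOAD_CONST → push 4. Stack: [-6, 4]
BINARY_OP << → -6 << 4 = -96. Stack: [-96]
STORE_FAST p → p=-96. Stack: []
LOAD_CONST → push 8. Stack: [8]
LOAD_FAST p → push -96. Stack: [8, -96]
BINARY_OP % → 8 % -96 = -88. Stack: [-88]
STORE_FAST v → v=-88. Stack: []
LOAD_FAST_LOAD_FAST b,v → push -3,-88. Stack: [-3, -88]
COMPARE_OP bool(<) → -3 vs -88 = False. Stack: [False]
POP_JUMP_IF_FALSE → pop False; jump. Stack: []
LOAD_FAST_LOAD_FAST p,a → push -96,39. Stack: [-96, 39]
BINARY_OP // → -96 // 39 = -3. Stack: [-3]
LOAD_FAST v → push -88. Stack: [-3, -88]
LOAD_CONST → push 5. Stack: [-3, -88, 5]
BINARY_OP - → -88 - 5 = -93. Stack: [-3, -93]
BINARY_OP * → -3 * -93 = 279. Stack: [279]
STORE_FAST k → k=279. Stack: []
LOAD_FAST v → push -88. Stack: [-88]
LOAD_CONST → push 1. Stack: [-88, 1]
BINARY_OP - → -88 - 1 = -89. Stack: [-89]
LOAD_CONST → push 6. Stack: [-89, 6]
BINARY_OP ^ → -89 ^ 6 = -95. Stack: [-95]
STORE_FAST z → z=-95. Stack: []
LOAD_FAST k → push 279. Stack: [279]
RETURN_VALUE → return 279.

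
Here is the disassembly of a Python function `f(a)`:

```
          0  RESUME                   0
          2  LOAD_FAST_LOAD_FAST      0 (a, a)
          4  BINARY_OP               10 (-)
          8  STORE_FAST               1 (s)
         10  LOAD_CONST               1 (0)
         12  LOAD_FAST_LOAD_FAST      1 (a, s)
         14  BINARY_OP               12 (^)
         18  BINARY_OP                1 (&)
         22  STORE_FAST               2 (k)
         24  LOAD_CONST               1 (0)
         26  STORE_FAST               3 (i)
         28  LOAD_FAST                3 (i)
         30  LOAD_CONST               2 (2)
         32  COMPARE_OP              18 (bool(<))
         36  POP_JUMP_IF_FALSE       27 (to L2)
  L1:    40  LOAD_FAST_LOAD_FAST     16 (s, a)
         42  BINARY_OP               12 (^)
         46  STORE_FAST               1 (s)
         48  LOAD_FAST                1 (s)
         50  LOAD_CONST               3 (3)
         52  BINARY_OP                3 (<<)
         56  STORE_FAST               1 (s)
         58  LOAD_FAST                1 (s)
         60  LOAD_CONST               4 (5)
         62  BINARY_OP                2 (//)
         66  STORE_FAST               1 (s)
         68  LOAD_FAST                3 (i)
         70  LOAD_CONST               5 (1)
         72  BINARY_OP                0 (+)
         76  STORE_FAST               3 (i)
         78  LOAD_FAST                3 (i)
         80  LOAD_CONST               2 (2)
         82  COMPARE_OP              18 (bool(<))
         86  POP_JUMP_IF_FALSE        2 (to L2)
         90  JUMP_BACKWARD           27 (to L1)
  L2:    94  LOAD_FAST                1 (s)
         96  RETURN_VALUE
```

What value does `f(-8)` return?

LOAD_FAST_LOAD_FAST a,a → push -8,-8. Stack: [-8, -8]
BINARY_OP - → -8 - -8 = 0. Stack: [0]
STORE_FAST s → s=0. Stack: []
LOAD_CONST → push 0. Stack: [0]
LOAD_FAST_LOAD_FAST a,s → push -8,0. Stack: [0, -8, 0]
BINARY_OP ^ → -8 ^ 0 = -8. Stack: [0, -8]
BINARY_OP & → 0 & -8 = 0. Stack: [0]
STORE_FAST k → k=0. Stack: []
LOAD_CONST → push 0. Stack: [0]
STORE_FAST i → i=0. Stack: []
LOAD_FAST i → push 0. Stack: [0]
LOAD_CONST → push 2. Stack: [0, 2]
COMPARE_OP bool(<) → 0 vs 2 = True. Stack: [True]
POP_JUMP_IF_FALSE → pop True; no jump. Stack: []
LOAD_FAST_LOAD_FAST s,a → push 0,-8. Stack: [0, -8]
BINARY_OP ^ → 0 ^ -8 = -8. Stack: [-8]
STORE_FAST s → s=-8. Stack: []
LOAD_FAST s → push -8. Stack: [-8]
LOAD_CONST → push 3. Stack: [-8, 3]
BINARY_OP << → -8 << 3 = -64. Stack: [-64]
STORE_FAST s → s=-64. Stack: []
LOAD_FAST s → push -64. Stack: [-64]
LOAD_CONST → push 5. Stack: [-64, 5]
BINARY_OP // → -64 // 5 = -13. Stack: [-13]
STORE_FAST s → s=-13. Stack: []
LOAD_FAST i → push 0. Stack: [0]
LOAD_CONST → push 1. Stack: [0, 1]
BINARY_OP + → 0 + 1 = 1. Stack: [1]
STORE_FAST i → i=1. Stack: []
LOAD_FAST i → push 1. Stack: [1]
LOAD_CONST → push 2. Stack: [1, 2]
COMPARE_OP bool(<) → 1 vs 2 = True. Stack: [True]
POP_JUMP_IF_FALSE → pop True; no jump. Stack: []
LOAD_FAST_LOAD_FAST s,a → push -13,-8. Stack: [-13, -8]
BINARY_OP ^ → -13 ^ -8 = 11. Stack: [11]
STORE_FAST s → s=11. Stack: []
LOAD_FAST s → push 11. Stack: [11]
LOAD_CONST → push 3. Stack: [11, 3]
BINARY_OP << → 11 << 3 = 88. Stack: [88]
STORE_FAST s → s=88. Stack: []
LOAD_FAST s → push 88. Stack: [88]
LOAD_CONST → push 5. Stack: [88, 5]
BINARY_OP // → 88 // 5 = 17. Stack: [17]
STORE_FAST s → s=17. Stack: []
LOAD_FAST i → push 1. Stack: [1]
LOAD_CONST → push 1. Stack: [1, 1]
BINARY_OP + → 1 + 1 = 2. Stack: [2]
STORE_FAST i → i=2. Stack: []
LOAD_FAST i → push 2. Stack: [2]
LOAD_CONST → push 2. Stack: [2, 2]
COMPARE_OP bool(<) → 2 vs 2 = False. Stack: [False]
POP_JUMP_IF_FALSE → pop False; jump. Stack: []
LOAD_FAST s → push 17. Stack: [17]
RETURN_VALUE → return 17.

17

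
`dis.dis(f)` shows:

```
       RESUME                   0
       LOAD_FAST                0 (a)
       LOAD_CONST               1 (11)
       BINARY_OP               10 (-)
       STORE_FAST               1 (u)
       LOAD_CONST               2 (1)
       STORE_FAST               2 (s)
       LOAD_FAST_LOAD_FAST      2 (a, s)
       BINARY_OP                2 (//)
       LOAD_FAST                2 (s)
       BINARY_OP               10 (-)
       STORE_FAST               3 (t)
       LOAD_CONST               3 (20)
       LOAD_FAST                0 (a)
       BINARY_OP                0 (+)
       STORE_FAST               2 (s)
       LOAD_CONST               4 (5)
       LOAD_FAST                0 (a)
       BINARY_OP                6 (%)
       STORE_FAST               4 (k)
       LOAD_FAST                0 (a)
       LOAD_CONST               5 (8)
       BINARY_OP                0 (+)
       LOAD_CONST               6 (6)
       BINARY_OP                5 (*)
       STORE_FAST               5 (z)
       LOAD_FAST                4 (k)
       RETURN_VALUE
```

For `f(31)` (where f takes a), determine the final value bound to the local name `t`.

LOAD_FAST a → push 31. Stack: [31]
LOAD_CONST → push 11. Stack: [31, 11]
BINARY_OP - → 31 - 11 = 20. Stack: [20]
STORE_FAST u → u=20. Stack: []
LOAD_CONST → push 1. Stack: [1]
STORE_FAST s → s=1. Stack: []
LOAD_FAST_LOAD_FAST a,s → push 31,1. Stack: [31, 1]
BINARY_OP // → 31 // 1 = 31. Stack: [31]
LOAD_FAST s → push 1. Stack: [31, 1]
BINARY_OP - → 31 - 1 = 30. Stack: [30]
STORE_FAST t → t=30. Stack: []
LOAD_CONST → push 20. Stack: [20]
LOAD_FAST a → push 31. Stack: [20, 31]
BINARY_OP + → 20 + 31 = 51. Stack: [51]
STORE_FAST s → s=51. Stack: []
LOAD_CONST → push 5. Stack: [5]
LOAD_FAST a → push 31. Stack: [5, 31]
BINARY_OP % → 5 % 31 = 5. Stack: [5]
STORE_FAST k → k=5. Stack: []
LOAD_FAST a → push 31. Stack: [31]
LOAD_CONST → push 8. Stack: [31, 8]
BINARY_OP + → 31 + 8 = 39. Stack: [39]
LOAD_CONST → push 6. Stack: [39, 6]
BINARY_OP * → 39 * 6 = 234. Stack: [234]
STORE_FAST z → z=234. Stack: []
LOAD_FAST k → push 5. Stack: [5]
RETURN_VALUE → return 5.

30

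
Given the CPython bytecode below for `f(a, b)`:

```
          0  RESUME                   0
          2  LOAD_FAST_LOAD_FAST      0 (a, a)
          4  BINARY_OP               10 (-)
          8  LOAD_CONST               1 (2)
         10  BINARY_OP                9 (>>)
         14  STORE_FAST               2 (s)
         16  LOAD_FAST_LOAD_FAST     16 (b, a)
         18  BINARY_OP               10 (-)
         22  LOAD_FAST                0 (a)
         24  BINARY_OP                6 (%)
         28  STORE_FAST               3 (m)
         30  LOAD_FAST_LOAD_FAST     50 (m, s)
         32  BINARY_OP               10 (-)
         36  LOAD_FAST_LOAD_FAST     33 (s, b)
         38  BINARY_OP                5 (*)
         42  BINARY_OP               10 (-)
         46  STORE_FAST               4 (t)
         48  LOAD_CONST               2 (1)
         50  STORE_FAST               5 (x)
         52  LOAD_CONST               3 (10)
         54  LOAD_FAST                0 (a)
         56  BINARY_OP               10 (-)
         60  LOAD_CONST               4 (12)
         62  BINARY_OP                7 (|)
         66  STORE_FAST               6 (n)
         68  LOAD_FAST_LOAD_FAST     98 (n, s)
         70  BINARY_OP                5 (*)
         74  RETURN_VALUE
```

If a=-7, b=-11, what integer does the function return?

0

LOAD_FAST_LOAD_FAST a,a → push -7,-7. Stack: [-7, -7]
BINARY_OP - → -7 - -7 = 0. Stack: [0]
LOAD_CONST → push 2. Stack: [0, 2]
BINARY_OP >> → 0 >> 2 = 0. Stack: [0]
STORE_FAST s → s=0. Stack: []
LOAD_FAST_LOAD_FAST b,a → push -11,-7. Stack: [-11, -7]
BINARY_OP - → -11 - -7 = -4. Stack: [-4]
LOAD_FAST a → push -7. Stack: [-4, -7]
BINARY_OP % → -4 % -7 = -4. Stack: [-4]
STORE_FAST m → m=-4. Stack: []
LOAD_FAST_LOAD_FAST m,s → push -4,0. Stack: [-4, 0]
BINARY_OP - → -4 - 0 = -4. Stack: [-4]
LOAD_FAST_LOAD_FAST s,b → push 0,-11. Stack: [-4, 0, -11]
BINARY_OP * → 0 * -11 = 0. Stack: [-4, 0]
BINARY_OP - → -4 - 0 = -4. Stack: [-4]
STORE_FAST t → t=-4. Stack: []
LOAD_CONST → push 1. Stack: [1]
STORE_FAST x → x=1. Stack: []
LOAD_CONST → push 10. Stack: [10]
LOAD_FAST a → push -7. Stack: [10, -7]
BINARY_OP - → 10 - -7 = 17. Stack: [17]
LOAD_CONST → push 12. Stack: [17, 12]
BINARY_OP | → 17 | 12 = 29. Stack: [29]
STORE_FAST n → n=29. Stack: []
LOAD_FAST_LOAD_FAST n,s → push 29,0. Stack: [29, 0]
BINARY_OP * → 29 * 0 = 0. Stack: [0]
RETURN_VALUE → return 0.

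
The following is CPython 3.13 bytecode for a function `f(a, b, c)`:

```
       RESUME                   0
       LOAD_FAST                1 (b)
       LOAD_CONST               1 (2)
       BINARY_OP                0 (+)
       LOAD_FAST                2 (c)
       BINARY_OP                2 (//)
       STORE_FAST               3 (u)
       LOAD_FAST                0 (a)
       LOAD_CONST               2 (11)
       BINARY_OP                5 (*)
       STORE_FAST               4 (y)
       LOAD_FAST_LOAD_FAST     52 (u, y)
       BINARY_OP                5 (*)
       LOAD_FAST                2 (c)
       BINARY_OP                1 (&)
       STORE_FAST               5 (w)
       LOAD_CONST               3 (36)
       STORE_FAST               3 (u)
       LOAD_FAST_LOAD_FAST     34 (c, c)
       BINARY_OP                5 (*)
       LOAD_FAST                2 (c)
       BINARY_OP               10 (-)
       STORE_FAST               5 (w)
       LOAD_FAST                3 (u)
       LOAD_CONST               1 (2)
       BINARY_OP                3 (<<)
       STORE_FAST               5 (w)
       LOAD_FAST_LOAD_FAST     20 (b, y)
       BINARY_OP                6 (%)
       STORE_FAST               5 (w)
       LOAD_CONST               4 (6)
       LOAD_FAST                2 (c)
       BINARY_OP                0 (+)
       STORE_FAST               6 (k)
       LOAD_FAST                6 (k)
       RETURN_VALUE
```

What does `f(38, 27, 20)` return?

LOAD_FAST b → push 27. Stack: [27]
LOAD_CONST → push 2. Stack: [27, 2]
BINARY_OP + → 27 + 2 = 29. Stack: [29]
LOAD_FAST c → push 20. Stack: [29, 20]
BINARY_OP // → 29 // 20 = 1. Stack: [1]
STORE_FAST u → u=1. Stack: []
LOAD_FAST a → push 38. Stack: [38]
LOAD_CONST → push 11. Stack: [38, 11]
BINARY_OP * → 38 * 11 = 418. Stack: [418]
STORE_FAST y → y=418. Stack: []
LOAD_FAST_LOAD_FAST u,y → push 1,418. Stack: [1, 418]
BINARY_OP * → 1 * 418 = 418. Stack: [418]
LOAD_FAST c → push 20. Stack: [418, 20]
BINARY_OP & → 418 & 20 = 0. Stack: [0]
STORE_FAST w → w=0. Stack: []
LOAD_CONST → push 36. Stack: [36]
STORE_FAST u → u=36. Stack: []
LOAD_FAST_LOAD_FAST c,c → push 20,20. Stack: [20, 20]
BINARY_OP * → 20 * 20 = 400. Stack: [400]
LOAD_FAST c → push 20. Stack: [400, 20]
BINARY_OP - → 400 - 20 = 380. Stack: [380]
STORE_FAST w → w=380. Stack: []
LOAD_FAST u → push 36. Stack: [36]
LOAD_CONST → push 2. Stack: [36, 2]
BINARY_OP << → 36 << 2 = 144. Stack: [144]
STORE_FAST w → w=144. Stack: []
LOAD_FAST_LOAD_FAST b,y → push 27,418. Stack: [27, 418]
BINARY_OP % → 27 % 418 = 27. Stack: [27]
STORE_FAST w → w=27. Stack: []
LOAD_CONST → push 6. Stack: [6]
LOAD_FAST c → push 20. Stack: [6, 20]
BINARY_OP + → 6 + 20 = 26. Stack: [26]
STORE_FAST k → k=26. Stack: []
LOAD_FAST k → push 26. Stack: [26]
RETURN_VALUE → return 26.

26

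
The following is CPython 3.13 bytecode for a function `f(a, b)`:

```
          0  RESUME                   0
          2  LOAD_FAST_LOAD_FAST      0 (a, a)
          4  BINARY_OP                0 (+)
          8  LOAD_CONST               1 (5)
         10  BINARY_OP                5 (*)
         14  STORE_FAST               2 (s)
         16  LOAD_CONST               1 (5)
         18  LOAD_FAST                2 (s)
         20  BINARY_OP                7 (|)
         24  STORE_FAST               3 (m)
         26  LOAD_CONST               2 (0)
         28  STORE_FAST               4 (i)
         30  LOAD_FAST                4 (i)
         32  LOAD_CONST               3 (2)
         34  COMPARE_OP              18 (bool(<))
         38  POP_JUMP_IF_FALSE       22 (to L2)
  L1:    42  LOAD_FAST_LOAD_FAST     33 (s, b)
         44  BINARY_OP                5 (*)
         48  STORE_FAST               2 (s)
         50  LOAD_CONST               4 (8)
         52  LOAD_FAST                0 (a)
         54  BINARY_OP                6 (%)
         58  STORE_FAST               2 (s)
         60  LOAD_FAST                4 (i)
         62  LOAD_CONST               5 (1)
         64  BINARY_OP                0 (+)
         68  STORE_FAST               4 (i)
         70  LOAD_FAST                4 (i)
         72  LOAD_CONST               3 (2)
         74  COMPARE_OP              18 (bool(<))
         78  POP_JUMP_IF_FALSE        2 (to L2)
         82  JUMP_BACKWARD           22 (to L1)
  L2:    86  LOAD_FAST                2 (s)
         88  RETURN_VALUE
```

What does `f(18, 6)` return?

8

LOAD_FAST_LOAD_FAST a,a → push 18,18. Stack: [18, 18]
BINARY_OP + → 18 + 18 = 36. Stack: [36]
LOAD_CONST → push 5. Stack: [36, 5]
BINARY_OP * → 36 * 5 = 180. Stack: [180]
STORE_FAST s → s=180. Stack: []
LOAD_CONST → push 5. Stack: [5]
LOAD_FAST s → push 180. Stack: [5, 180]
BINARY_OP | → 5 | 180 = 181. Stack: [181]
STORE_FAST m → m=181. Stack: []
LOAD_CONST → push 0. Stack: [0]
STORE_FAST i → i=0. Stack: []
LOAD_FAST i → push 0. Stack: [0]
LOAD_CONST → push 2. Stack: [0, 2]
COMPARE_OP bool(<) → 0 vs 2 = True. Stack: [True]
POP_JUMP_IF_FALSE → pop True; no jump. Stack: []
LOAD_FAST_LOAD_FAST s,b → push 180,6. Stack: [180, 6]
BINARY_OP * → 180 * 6 = 1080. Stack: [1080]
STORE_FAST s → s=1080. Stack: []
LOAD_CONST → push 8. Stack: [8]
LOAD_FAST a → push 18. Stack: [8, 18]
BINARY_OP % → 8 % 18 = 8. Stack: [8]
STORE_FAST s → s=8. Stack: []
LOAD_FAST i → push 0. Stack: [0]
LOAD_CONST → push 1. Stack: [0, 1]
BINARY_OP + → 0 + 1 = 1. Stack: [1]
STORE_FAST i → i=1. Stack: []
LOAD_FAST i → push 1. Stack: [1]
LOAD_CONST → push 2. Stack: [1, 2]
COMPARE_OP bool(<) → 1 vs 2 = True. Stack: [True]
POP_JUMP_IF_FALSE → pop True; no jump. Stack: []
LOAD_FAST_LOAD_FAST s,b → push 8,6. Stack: [8, 6]
BINARY_OP * → 8 * 6 = 48. Stack: [48]
STORE_FAST s → s=48. Stack: []
LOAD_CONST → push 8. Stack: [8]
LOAD_FAST a → push 18. Stack: [8, 18]
BINARY_OP % → 8 % 18 = 8. Stack: [8]
STORE_FAST s → s=8. Stack: []
LOAD_FAST i → push 1. Stack: [1]
LOAD_CONST → push 1. Stack: [1, 1]
BINARY_OP + → 1 + 1 = 2. Stack: [2]
STORE_FAST i → i=2. Stack: []
LOAD_FAST i → push 2. Stack: [2]
LOAD_CONST → push 2. Stack: [2, 2]
COMPARE_OP bool(<) → 2 vs 2 = False. Stack: [False]
POP_JUMP_IF_FALSE → pop False; jump. Stack: []
LOAD_FAST s → push 8. Stack: [8]
RETURN_VALUE → return 8.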